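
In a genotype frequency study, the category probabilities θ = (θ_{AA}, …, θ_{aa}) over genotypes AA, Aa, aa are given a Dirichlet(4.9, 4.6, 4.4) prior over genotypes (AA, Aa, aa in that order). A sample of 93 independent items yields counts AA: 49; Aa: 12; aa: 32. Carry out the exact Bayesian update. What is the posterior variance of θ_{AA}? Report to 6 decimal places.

The Dirichlet prior is conjugate to the Multinomial likelihood: each posterior αⱼ = prior αⱼ + observed count nⱼ.
Posterior concentration: (53.9, 16.6, 36.4), total = 106.9.
Var[θ_j] = α_j(Σα−α_j)/((Σα)²(Σα+1)) = 53.9·53.0/(106.9²·107.9) = 0.002317.

0.002317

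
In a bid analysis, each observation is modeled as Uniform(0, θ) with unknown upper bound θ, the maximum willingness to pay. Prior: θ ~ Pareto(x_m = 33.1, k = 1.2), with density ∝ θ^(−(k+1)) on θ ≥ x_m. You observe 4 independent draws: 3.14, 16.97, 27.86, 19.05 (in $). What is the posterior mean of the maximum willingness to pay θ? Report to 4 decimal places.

40.9810

A Pareto(scale x_m, shape k) prior on the upper bound θ of Uniform(0, θ) is conjugate: posterior is Pareto(max(x_m, max xᵢ), k + n).
Sample maximum = 27.86; prior scale x_m = 33.1 → posterior scale = max = 33.10.
Posterior shape = 1.2 + 4 = 5.2.
E[θ|data] = k·x_m/(k−1) = 5.2·33.10/4.2 = 40.9810.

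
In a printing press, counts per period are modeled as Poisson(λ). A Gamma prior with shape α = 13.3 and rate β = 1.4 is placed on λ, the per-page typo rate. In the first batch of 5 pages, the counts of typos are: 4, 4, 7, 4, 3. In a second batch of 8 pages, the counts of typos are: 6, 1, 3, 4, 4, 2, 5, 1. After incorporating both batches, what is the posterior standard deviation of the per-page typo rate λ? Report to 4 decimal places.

0.5437

With a Gamma(shape α, rate β) prior, the Poisson likelihood is conjugate: the posterior is Gamma(α + ΣXᵢ, β + n).
Batch 1: sum of counts S = 22 over n = 5 pages.
After batch 1: Gamma(α+S, β+n) = Gamma(13.3+22, 1.4+5) = Gamma(35.3, 6.4).
Batch 2: sum of counts S = 26 over n = 8 pages.
After batch 2: Gamma(α+S, β+n) = Gamma(35.3+26, 6.4+8) = Gamma(61.3, 14.4).
SD = √α/β = √61.3/14.4 = 0.5437.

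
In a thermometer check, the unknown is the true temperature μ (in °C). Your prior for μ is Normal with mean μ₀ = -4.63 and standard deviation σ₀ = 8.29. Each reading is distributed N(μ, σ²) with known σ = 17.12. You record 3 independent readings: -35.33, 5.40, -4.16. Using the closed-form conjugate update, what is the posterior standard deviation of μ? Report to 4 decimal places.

6.3517

For Normal data with known variance σ², a Normal(μ₀, σ₀²) prior on μ is conjugate. Posterior precision = 1/σ₀² + n/σ²; posterior mean is the precision-weighted average of μ₀ and x̄.
σ₀² = 8.29² = 68.7241, σ² = 17.12² = 293.0944; σ² + n·σ₀² = 293.0944 + 3·68.7241 = 499.2667.
Posterior precision = 1/σ₀² + n/σ² = 1/68.7241 + 3/293.0944 = (σ² + n·σ₀²)/(σ₀²σ²) = 499.2667/(68.7241·293.0944); posterior variance σₙ² = σ₀²σ²/(σ² + n·σ₀²) = 68.7241·293.0944/499.2667 = 40.344467.
Posterior SD = √σₙ² = √(68.7241·293.0944/499.2667) = 6.3517.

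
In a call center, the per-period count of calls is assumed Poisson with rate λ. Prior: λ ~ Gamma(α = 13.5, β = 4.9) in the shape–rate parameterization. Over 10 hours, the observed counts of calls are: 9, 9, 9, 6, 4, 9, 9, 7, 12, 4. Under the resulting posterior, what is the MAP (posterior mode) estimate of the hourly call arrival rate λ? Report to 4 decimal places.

With a Gamma(shape α, rate β) prior, the Poisson likelihood is conjugate: the posterior is Gamma(α + ΣXᵢ, β + n).
Sum of counts S = 78 over n = 10 hours.
Posterior: Gamma(α+S, β+n) = Gamma(13.5+78, 4.9+10) = Gamma(91.5, 14.9).
Mode of Gamma(α,β) for α≥1 is (α−1)/β = 90.5/14.9 = 6.0738.

6.0738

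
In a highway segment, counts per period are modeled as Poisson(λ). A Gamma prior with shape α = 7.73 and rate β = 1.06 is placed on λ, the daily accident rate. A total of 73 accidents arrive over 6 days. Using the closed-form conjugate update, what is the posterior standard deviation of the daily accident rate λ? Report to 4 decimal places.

1.2727

With a Gamma(shape α, rate β) prior, the Poisson likelihood is conjugate: the posterior is Gamma(α + ΣXᵢ, β + n).
Posterior: Gamma(α+S, β+n) = Gamma(7.73+73, 1.06+6) = Gamma(80.73, 7.06).
SD = √α/β = √80.73/7.06 = 1.2727.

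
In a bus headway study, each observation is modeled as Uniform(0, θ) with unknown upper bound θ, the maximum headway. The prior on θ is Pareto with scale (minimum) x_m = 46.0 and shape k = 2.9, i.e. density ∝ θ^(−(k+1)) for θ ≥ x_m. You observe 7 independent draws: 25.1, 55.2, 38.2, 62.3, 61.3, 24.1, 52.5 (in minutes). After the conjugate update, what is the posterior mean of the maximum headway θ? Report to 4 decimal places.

69.3000

A Pareto(scale x_m, shape k) prior on the upper bound θ of Uniform(0, θ) is conjugate: posterior is Pareto(max(x_m, max xᵢ), k + n).
Sample maximum = 62.3; prior scale x_m = 46.0 → posterior scale = max = 62.3.
Posterior shape = 2.9 + 7 = 9.9.
E[θ|data] = k·x_m/(k−1) = 9.9·62.3/8.9 = 69.3000.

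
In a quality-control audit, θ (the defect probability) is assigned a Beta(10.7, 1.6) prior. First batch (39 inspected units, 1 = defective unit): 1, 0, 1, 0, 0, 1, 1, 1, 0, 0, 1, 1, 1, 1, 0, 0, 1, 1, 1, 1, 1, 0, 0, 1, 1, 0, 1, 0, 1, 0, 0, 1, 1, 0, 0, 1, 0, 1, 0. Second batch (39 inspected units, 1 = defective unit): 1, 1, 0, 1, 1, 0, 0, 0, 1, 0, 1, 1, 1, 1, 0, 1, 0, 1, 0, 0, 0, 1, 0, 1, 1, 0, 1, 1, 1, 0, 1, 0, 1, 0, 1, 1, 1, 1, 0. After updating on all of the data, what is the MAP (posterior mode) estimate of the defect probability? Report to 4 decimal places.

The Beta prior is conjugate to a Binomial/Bernoulli likelihood; the update adds successes to α and failures to β.
After batch 1: Beta(10.7+22, 1.6+17) = Beta(32.7, 18.6).
After batch 2: Beta(32.7+23, 18.6+16) = Beta(55.7, 34.6).
Mode of Beta(a,b) for a,b>1 is (a−1)/(a+b−2) = 54.7/88.3 = 0.6195.

0.6195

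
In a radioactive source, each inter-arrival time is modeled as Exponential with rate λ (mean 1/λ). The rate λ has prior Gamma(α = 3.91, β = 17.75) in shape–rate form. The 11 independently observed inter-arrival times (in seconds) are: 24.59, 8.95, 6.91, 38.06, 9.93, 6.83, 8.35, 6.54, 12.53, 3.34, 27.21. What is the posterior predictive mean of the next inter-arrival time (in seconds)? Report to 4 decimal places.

With a Gamma(shape α, rate β) prior on the exponential rate λ, the posterior after n observations with total T = Σxᵢ is Gamma(α+n, β+T).
Sum of observations T = 153.24 seconds; n = 11.
Posterior: Gamma(3.91+11, 17.75+153.24) = Gamma(14.91, 170.99).
The predictive distribution for the next observation is Lomax; its mean is β/(α−1) = 170.99/13.91 = 12.2926.

12.2926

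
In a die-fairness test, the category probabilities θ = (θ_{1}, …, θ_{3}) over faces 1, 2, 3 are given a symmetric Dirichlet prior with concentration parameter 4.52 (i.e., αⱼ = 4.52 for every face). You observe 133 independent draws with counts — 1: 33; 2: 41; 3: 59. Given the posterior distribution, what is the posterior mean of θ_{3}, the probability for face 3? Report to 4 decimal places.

0.4334

The Dirichlet prior is conjugate to the Multinomial likelihood: each posterior αⱼ = prior αⱼ + observed count nⱼ.
Posterior concentration: (37.52, 45.52, 63.52), total = 146.56.
E[θ_{3}|data] = α_{3}/Σα = 63.52/146.56 = 0.4334.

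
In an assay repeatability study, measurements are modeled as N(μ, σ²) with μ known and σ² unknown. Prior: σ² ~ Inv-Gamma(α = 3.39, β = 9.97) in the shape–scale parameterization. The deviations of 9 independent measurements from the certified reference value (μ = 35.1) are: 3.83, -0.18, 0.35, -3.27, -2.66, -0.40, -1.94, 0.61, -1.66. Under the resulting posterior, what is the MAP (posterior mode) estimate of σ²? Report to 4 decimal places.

3.3512

With known mean μ and an Inverse-Gamma(α, β) prior on σ², the Normal likelihood is conjugate: posterior is Inv-Gamma(α + n/2, β + Σ(xᵢ−μ)²/2).
Σ(xᵢ−μ)² = (3.83)² + (-0.18)² + (0.35)² + (-3.27)² + (-2.66)² + (-0.40)² + (-1.94)² + (0.61)² + (-1.66)² = 39.6436.
Posterior: Inv-Gamma(3.39 + 9/2, 9.97 + 39.6436/2) = Inv-Gamma(7.89, 29.79180).
Mode = β/(α+1) = 29.79180/8.89 = 3.3512.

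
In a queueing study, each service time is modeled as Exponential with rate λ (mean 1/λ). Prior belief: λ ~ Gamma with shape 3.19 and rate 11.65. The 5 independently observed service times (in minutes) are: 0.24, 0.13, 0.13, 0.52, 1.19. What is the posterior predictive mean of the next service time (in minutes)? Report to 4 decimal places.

With a Gamma(shape α, rate β) prior on the exponential rate λ, the posterior after n observations with total T = Σxᵢ is Gamma(α+n, β+T).
Sum of observations T = 2.21 minutes; n = 5.
Posterior: Gamma(3.19+5, 11.65+2.21) = Gamma(8.19, 13.86).
The predictive distribution for the next observation is Lomax; its mean is β/(α−1) = 13.86/7.19 = 1.9277.

1.9277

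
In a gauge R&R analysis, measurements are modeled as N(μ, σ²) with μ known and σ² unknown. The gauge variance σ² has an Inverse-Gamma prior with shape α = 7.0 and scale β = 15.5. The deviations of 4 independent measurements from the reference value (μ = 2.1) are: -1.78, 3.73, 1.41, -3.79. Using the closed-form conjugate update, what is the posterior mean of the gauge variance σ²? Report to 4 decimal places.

4.0271

With known mean μ and an Inverse-Gamma(α, β) prior on σ², the Normal likelihood is conjugate: posterior is Inv-Gamma(α + n/2, β + Σ(xᵢ−μ)²/2).
Σ(xᵢ−μ)² = (-1.78)² + (3.73)² + (1.41)² + (-3.79)² = 33.4335.
Posterior: Inv-Gamma(7.0 + 4/2, 15.5 + 33.4335/2) = Inv-Gamma(9.00, 32.21675).
E[σ²|data] = β/(α−1) = 32.21675/8.00 = 4.0271.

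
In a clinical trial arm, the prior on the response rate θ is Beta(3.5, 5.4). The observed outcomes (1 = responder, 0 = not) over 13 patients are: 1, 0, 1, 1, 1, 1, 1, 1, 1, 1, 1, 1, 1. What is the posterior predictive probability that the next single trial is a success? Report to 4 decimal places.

0.7078

The Beta prior is conjugate to a Binomial/Bernoulli likelihood; the update adds successes to α and failures to β.
Posterior: Beta(α+k, β+n−k) = Beta(3.5+12, 5.4+1) = Beta(15.5, 6.4).
For a single future Bernoulli trial, P(success | data) = α/(α+β) = 0.7078.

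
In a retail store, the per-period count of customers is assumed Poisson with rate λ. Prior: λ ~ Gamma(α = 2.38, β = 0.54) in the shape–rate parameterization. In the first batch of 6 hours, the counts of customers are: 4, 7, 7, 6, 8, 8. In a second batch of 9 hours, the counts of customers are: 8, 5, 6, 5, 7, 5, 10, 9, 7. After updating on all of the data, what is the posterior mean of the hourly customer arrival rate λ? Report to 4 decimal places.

With a Gamma(shape α, rate β) prior, the Poisson likelihood is conjugate: the posterior is Gamma(α + ΣXᵢ, β + n).
Batch 1: sum of counts S = 40 over n = 6 hours.
After batch 1: Gamma(α+S, β+n) = Gamma(2.38+40, 0.54+6) = Gamma(42.38, 6.54).
Batch 2: sum of counts S = 62 over n = 9 hours.
After batch 2: Gamma(α+S, β+n) = Gamma(42.38+62, 6.54+9) = Gamma(104.38, 15.54).
Posterior mean = α/β = 104.38/15.54 = 6.7169.

6.7169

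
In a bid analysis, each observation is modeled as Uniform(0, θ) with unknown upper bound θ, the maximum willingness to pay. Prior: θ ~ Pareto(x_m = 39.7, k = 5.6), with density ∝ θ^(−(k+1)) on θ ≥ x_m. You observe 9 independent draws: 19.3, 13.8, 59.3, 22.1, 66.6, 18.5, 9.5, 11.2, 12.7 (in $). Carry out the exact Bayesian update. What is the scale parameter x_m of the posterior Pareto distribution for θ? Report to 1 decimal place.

A Pareto(scale x_m, shape k) prior on the upper bound θ of Uniform(0, θ) is conjugate: posterior is Pareto(max(x_m, max xᵢ), k + n).
Sample maximum = 66.6; prior scale x_m = 39.7 → posterior scale = max = 66.6.
Posterior shape = 5.6 + 9 = 14.6.
Posterior scale x_m = 66.6.

66.6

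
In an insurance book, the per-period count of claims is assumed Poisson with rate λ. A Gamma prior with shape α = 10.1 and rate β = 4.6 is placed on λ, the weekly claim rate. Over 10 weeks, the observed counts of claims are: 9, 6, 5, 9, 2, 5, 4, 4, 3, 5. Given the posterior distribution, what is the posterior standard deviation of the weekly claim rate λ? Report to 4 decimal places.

0.5398

With a Gamma(shape α, rate β) prior, the Poisson likelihood is conjugate: the posterior is Gamma(α + ΣXᵢ, β + n).
Sum of counts S = 52 over n = 10 weeks.
Posterior: Gamma(α+S, β+n) = Gamma(10.1+52, 4.6+10) = Gamma(62.1, 14.6).
SD = √α/β = √62.1/14.6 = 0.5398.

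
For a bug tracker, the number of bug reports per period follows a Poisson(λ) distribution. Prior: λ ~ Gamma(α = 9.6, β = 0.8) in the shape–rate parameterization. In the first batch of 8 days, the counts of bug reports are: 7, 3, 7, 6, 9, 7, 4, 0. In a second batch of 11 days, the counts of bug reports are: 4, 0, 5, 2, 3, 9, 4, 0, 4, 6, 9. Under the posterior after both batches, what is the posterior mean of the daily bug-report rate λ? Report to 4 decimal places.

4.9798

With a Gamma(shape α, rate β) prior, the Poisson likelihood is conjugate: the posterior is Gamma(α + ΣXᵢ, β + n).
Batch 1: sum of counts S = 43 over n = 8 days.
After batch 1: Gamma(α+S, β+n) = Gamma(9.6+43, 0.8+8) = Gamma(52.6, 8.8).
Batch 2: sum of counts S = 46 over n = 11 days.
After batch 2: Gamma(α+S, β+n) = Gamma(52.6+46, 8.8+11) = Gamma(98.6, 19.8).
Posterior mean = α/β = 98.6/19.8 = 4.9798.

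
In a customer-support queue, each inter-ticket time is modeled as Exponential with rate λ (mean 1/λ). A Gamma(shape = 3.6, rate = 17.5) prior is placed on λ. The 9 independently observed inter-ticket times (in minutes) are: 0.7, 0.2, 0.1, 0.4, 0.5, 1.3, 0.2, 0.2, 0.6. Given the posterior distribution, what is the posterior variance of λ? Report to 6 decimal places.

With a Gamma(shape α, rate β) prior on the exponential rate λ, the posterior after n observations with total T = Σxᵢ is Gamma(α+n, β+T).
Sum of observations T = 4.2 minutes; n = 9.
Posterior: Gamma(3.6+9, 17.5+4.2) = Gamma(12.6, 21.7).
Var = α/β² = 0.026758.

0.026758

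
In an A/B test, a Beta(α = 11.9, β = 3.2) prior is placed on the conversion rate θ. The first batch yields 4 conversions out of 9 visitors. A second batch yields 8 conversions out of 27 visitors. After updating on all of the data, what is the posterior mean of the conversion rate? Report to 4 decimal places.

0.4677

The Beta prior is conjugate to a Binomial/Bernoulli likelihood; the update adds successes to α and failures to β.
After batch 1: Beta(11.9+4, 3.2+5) = Beta(15.9, 8.2).
After batch 2: Beta(15.9+8, 8.2+19) = Beta(23.9, 27.2).
Posterior mean = α/(α+β) = 23.9/51.1 = 0.4677.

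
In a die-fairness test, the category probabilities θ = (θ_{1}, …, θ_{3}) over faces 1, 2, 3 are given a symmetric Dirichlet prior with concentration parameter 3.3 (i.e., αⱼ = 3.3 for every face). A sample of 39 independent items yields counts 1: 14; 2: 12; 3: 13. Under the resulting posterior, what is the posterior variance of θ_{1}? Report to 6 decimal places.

0.004582

The Dirichlet prior is conjugate to the Multinomial likelihood: each posterior αⱼ = prior αⱼ + observed count nⱼ.
Posterior concentration: (17.3, 15.3, 16.3), total = 48.9.
Var[θ_j] = α_j(Σα−α_j)/((Σα)²(Σα+1)) = 17.3·31.6/(48.9²·49.9) = 0.004582.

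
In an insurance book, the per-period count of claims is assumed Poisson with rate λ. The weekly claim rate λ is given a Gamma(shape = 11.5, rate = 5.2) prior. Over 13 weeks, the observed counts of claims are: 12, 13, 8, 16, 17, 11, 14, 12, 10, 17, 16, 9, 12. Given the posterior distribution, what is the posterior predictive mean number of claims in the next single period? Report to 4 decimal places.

With a Gamma(shape α, rate β) prior, the Poisson likelihood is conjugate: the posterior is Gamma(α + ΣXᵢ, β + n).
Sum of counts S = 167 over n = 13 weeks.
Posterior: Gamma(α+S, β+n) = Gamma(11.5+167, 5.2+13) = Gamma(178.5, 18.2).
The predictive distribution for one future period is NegBinom with mean α/β = 9.8077.

9.8077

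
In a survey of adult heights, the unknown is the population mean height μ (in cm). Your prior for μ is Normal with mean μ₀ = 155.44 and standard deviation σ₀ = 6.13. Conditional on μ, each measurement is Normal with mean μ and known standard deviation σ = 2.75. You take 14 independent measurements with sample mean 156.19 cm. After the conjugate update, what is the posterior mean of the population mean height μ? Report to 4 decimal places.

For Normal data with known variance σ², a Normal(μ₀, σ₀²) prior on μ is conjugate. Posterior precision = 1/σ₀² + n/σ²; posterior mean is the precision-weighted average of μ₀ and x̄.
n·x̄ = 14·156.19 = 2186.66.
σ₀² = 6.13² = 37.5769, σ² = 2.75² = 7.5625; σ² + n·σ₀² = 7.5625 + 14·37.5769 = 533.6391.
Posterior mean = (μ₀/σ₀² + n·x̄/σ²)/(1/σ₀² + n/σ²) = (σ²·μ₀ + σ₀²·n·x̄)/(σ² + n·σ₀²) = (7.5625·155.44 + 37.5769·2186.66)/533.6391 = 83343.419154/533.6391 = 156.1794.

156.1794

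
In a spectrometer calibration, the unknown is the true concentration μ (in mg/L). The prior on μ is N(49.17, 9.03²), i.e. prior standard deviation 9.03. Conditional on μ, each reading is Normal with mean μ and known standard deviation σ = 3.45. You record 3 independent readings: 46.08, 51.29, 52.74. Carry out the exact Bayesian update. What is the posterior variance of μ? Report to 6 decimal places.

For Normal data with known variance σ², a Normal(μ₀, σ₀²) prior on μ is conjugate. Posterior precision = 1/σ₀² + n/σ²; posterior mean is the precision-weighted average of μ₀ and x̄.
σ₀² = 9.03² = 81.5409, σ² = 3.45² = 11.9025; σ² + n·σ₀² = 11.9025 + 3·81.5409 = 256.5252.
Posterior precision = 1/σ₀² + n/σ² = 1/81.5409 + 3/11.9025 = (σ² + n·σ₀²)/(σ₀²σ²) = 256.5252/(81.5409·11.9025); posterior variance σₙ² = σ₀²σ²/(σ² + n·σ₀²) = 81.5409·11.9025/256.5252 = 3.783412.

3.783412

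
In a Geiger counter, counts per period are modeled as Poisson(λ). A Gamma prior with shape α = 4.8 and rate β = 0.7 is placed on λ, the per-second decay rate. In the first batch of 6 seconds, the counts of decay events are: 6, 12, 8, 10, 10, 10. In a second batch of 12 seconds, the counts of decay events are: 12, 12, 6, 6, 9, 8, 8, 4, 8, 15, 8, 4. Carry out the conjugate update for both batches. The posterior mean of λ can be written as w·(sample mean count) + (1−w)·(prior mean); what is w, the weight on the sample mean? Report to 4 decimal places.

With a Gamma(shape α, rate β) prior, the Poisson likelihood is conjugate: the posterior is Gamma(α + ΣXᵢ, β + n).
Total number of seconds: n = 6 + 12 = 18.
Posterior mean = (α₀+S)/(β₀+n) = [n/(β₀+n)]·(S/n) + [β₀/(β₀+n)]·(α₀/β₀), so only n and β₀ enter the weight.
Weight on data w = n/(β₀+n) = 18/(0.7+18) = 18/18.7 = 0.9626.

0.9626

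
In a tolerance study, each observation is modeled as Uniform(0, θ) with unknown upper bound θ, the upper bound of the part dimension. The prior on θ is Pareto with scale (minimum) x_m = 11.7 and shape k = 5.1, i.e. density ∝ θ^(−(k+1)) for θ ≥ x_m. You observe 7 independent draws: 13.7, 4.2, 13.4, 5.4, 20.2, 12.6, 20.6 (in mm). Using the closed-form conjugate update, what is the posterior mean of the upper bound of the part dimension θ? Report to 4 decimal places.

22.4559

A Pareto(scale x_m, shape k) prior on the upper bound θ of Uniform(0, θ) is conjugate: posterior is Pareto(max(x_m, max xᵢ), k + n).
Sample maximum = 20.6; prior scale x_m = 11.7 → posterior scale = max = 20.6.
Posterior shape = 5.1 + 7 = 12.1.
E[θ|data] = k·x_m/(k−1) = 12.1·20.6/11.1 = 22.4559.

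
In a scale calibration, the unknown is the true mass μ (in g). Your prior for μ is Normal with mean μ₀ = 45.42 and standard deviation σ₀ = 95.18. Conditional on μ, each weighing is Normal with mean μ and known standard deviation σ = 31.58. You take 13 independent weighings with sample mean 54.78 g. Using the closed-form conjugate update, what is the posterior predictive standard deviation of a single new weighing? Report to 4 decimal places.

For Normal data with known variance σ², a Normal(μ₀, σ₀²) prior on μ is conjugate. Posterior precision = 1/σ₀² + n/σ²; posterior mean is the precision-weighted average of μ₀ and x̄.
σ₀² = 95.18² = 9059.2324, σ² = 31.58² = 997.2964; σ² + n·σ₀² = 997.2964 + 13·9059.2324 = 118767.3176.
Posterior precision = 1/σ₀² + n/σ² = 1/9059.2324 + 13/997.2964 = (σ² + n·σ₀²)/(σ₀²σ²) = 118767.3176/(9059.2324·997.2964); posterior variance σₙ² = σ₀²σ²/(σ² + n·σ₀²) = 9059.2324·997.2964/118767.3176 = 76.070926.
Predictive variance for one new observation = σₙ² + σ² = 9059.2324·997.2964/118767.3176 + 997.2964 = σ²·(σ₀² + 118767.3176)/118767.3176 = 997.2964·127826.55/118767.3176 = 1073.367326; SD = √(997.2964·127826.55/118767.3176) = 32.7623.

32.7623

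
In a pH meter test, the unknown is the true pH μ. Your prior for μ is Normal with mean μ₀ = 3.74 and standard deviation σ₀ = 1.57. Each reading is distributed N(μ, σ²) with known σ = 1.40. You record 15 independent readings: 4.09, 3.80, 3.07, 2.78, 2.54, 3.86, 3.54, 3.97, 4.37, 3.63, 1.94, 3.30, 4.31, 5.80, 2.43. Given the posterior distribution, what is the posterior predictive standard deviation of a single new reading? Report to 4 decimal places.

1.4436

For Normal data with known variance σ², a Normal(μ₀, σ₀²) prior on μ is conjugate. Posterior precision = 1/σ₀² + n/σ²; posterior mean is the precision-weighted average of μ₀ and x̄.
σ₀² = 1.57² = 2.4649, σ² = 1.40² = 1.96; σ² + n·σ₀² = 1.96 + 15·2.4649 = 38.9335.
Posterior precision = 1/σ₀² + n/σ² = 1/2.4649 + 15/1.96 = (σ² + n·σ₀²)/(σ₀²σ²) = 38.9335/(2.4649·1.96); posterior variance σₙ² = σ₀²σ²/(σ² + n·σ₀²) = 2.4649·1.96/38.9335 = 0.124089.
Predictive variance for one new observation = σₙ² + σ² = 2.4649·1.96/38.9335 + 1.96 = σ²·(σ₀² + 38.9335)/38.9335 = 1.96·41.3984/38.9335 = 2.084089; SD = √(1.96·41.3984/38.9335) = 1.4436.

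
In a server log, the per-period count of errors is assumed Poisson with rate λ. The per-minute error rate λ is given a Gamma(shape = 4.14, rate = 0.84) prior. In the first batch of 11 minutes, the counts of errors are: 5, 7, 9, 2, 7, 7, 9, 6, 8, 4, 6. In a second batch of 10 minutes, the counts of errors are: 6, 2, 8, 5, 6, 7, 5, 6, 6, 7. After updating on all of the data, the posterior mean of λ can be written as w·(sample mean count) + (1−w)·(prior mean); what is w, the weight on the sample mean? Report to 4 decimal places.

0.9615

With a Gamma(shape α, rate β) prior, the Poisson likelihood is conjugate: the posterior is Gamma(α + ΣXᵢ, β + n).
Total number of minutes: n = 11 + 10 = 21.
Posterior mean = (α₀+S)/(β₀+n) = [n/(β₀+n)]·(S/n) + [β₀/(β₀+n)]·(α₀/β₀), so only n and β₀ enter the weight.
Weight on data w = n/(β₀+n) = 21/(0.84+21) = 21/21.84 = 0.9615.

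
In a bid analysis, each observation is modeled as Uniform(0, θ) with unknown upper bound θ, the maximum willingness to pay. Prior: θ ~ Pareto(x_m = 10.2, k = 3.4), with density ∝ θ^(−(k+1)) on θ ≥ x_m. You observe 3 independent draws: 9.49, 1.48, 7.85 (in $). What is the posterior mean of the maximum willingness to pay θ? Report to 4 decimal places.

12.0889

A Pareto(scale x_m, shape k) prior on the upper bound θ of Uniform(0, θ) is conjugate: posterior is Pareto(max(x_m, max xᵢ), k + n).
Sample maximum = 9.49; prior scale x_m = 10.2 → posterior scale = max = 10.20.
Posterior shape = 3.4 + 3 = 6.4.
E[θ|data] = k·x_m/(k−1) = 6.4·10.20/5.4 = 12.0889.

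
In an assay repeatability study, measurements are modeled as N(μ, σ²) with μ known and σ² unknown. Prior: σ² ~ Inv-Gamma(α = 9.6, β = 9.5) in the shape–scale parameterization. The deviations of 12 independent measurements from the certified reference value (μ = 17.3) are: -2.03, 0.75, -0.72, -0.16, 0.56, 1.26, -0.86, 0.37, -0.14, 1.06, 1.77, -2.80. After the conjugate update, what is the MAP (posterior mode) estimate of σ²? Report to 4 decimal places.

With known mean μ and an Inverse-Gamma(α, β) prior on σ², the Normal likelihood is conjugate: posterior is Inv-Gamma(α + n/2, β + Σ(xᵢ−μ)²/2).
Σ(xᵢ−μ)² = (-2.03)² + (0.75)² + (-0.72)² + (-0.16)² + (0.56)² + (1.26)² + (-0.86)² + (0.37)² + (-0.14)² + (1.06)² + (1.77)² + (-2.80)² = 20.1212.
Posterior: Inv-Gamma(9.6 + 12/2, 9.5 + 20.1212/2) = Inv-Gamma(15.60, 19.56060).
Mode = β/(α+1) = 19.56060/16.60 = 1.1783.

1.1783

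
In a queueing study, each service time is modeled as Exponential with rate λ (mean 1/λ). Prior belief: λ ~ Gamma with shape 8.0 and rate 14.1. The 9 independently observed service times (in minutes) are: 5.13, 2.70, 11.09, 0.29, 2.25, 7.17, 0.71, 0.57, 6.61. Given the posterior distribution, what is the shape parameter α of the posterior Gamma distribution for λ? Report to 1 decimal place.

With a Gamma(shape α, rate β) prior on the exponential rate λ, the posterior after n observations with total T = Σxᵢ is Gamma(α+n, β+T).
Sum of observations T = 36.52 minutes; n = 9.
Posterior: Gamma(8.0+9, 14.1+36.52) = Gamma(17.0, 50.62).
Posterior α = 17.0.

17.0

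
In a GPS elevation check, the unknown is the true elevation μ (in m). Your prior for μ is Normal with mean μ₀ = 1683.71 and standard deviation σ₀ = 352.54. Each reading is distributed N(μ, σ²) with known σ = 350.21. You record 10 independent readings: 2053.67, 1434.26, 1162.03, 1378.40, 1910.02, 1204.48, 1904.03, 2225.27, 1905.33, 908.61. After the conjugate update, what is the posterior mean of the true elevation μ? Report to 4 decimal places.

For Normal data with known variance σ², a Normal(μ₀, σ₀²) prior on μ is conjugate. Posterior precision = 1/σ₀² + n/σ²; posterior mean is the precision-weighted average of μ₀ and x̄.
Σxᵢ = 2053.67 + 1434.26 + 1162.03 + 1378.40 + 1910.02 + 1204.48 + 1904.03 + 2225.27 + 1905.33 + 908.61 = 16086.1, so n·x̄ = 16086.1.
σ₀² = 352.54² = 124284.4516, σ² = 350.21² = 122647.0441; σ² + n·σ₀² = 122647.0441 + 10·124284.4516 = 1365491.5601.
Posterior mean = (μ₀/σ₀² + n·x̄/σ²)/(1/σ₀² + n/σ²) = (σ²·μ₀ + σ₀²·n·x̄)/(σ² + n·σ₀²) = (122647.0441·1683.71 + 124284.4516·16086.1)/1365491.5601 = 2205754171.504371/1365491.5601 = 1615.3554.

1615.3554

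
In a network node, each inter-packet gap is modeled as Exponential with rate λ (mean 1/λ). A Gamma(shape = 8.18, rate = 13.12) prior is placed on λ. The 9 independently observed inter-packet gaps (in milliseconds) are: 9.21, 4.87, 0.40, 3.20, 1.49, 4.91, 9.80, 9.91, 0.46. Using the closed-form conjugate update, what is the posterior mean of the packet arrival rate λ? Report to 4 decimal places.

With a Gamma(shape α, rate β) prior on the exponential rate λ, the posterior after n observations with total T = Σxᵢ is Gamma(α+n, β+T).
Sum of observations T = 44.25 milliseconds; n = 9.
Posterior: Gamma(8.18+9, 13.12+44.25) = Gamma(17.18, 57.37).
Posterior mean of λ = α/β = 17.18/57.37 = 0.2995.

0.2995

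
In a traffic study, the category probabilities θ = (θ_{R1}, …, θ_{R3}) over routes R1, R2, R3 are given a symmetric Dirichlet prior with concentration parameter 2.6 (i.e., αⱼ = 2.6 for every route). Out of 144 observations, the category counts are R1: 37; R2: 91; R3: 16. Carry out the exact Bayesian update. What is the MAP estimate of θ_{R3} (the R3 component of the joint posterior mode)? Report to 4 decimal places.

The Dirichlet prior is conjugate to the Multinomial likelihood: each posterior αⱼ = prior αⱼ + observed count nⱼ.
Posterior concentration: (39.6, 93.6, 18.6), total = 151.8.
Joint mode component: (α_{R3}−1)/(Σα−K) = 17.6/148.8 = 0.1183.

0.1183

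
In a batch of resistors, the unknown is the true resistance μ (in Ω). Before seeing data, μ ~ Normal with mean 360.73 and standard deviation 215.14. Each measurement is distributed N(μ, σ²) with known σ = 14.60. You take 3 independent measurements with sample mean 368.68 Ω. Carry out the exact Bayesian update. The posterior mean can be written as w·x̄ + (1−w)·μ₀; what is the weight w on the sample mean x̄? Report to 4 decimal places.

0.9985

For Normal data with known variance σ², a Normal(μ₀, σ₀²) prior on μ is conjugate. Posterior precision = 1/σ₀² + n/σ²; posterior mean is the precision-weighted average of μ₀ and x̄.
σ₀² = 215.14² = 46285.2196, σ² = 14.60² = 213.16. Prior precision 1/σ₀² = 1/46285.2196; data precision n/σ² = 3/213.16.
w = (n/σ²)/(1/σ₀² + n/σ²) = n·σ₀²/(σ² + n·σ₀²) = 3·46285.2196/(213.16 + 3·46285.2196) = 138855.6588/139068.8188 = 0.9985.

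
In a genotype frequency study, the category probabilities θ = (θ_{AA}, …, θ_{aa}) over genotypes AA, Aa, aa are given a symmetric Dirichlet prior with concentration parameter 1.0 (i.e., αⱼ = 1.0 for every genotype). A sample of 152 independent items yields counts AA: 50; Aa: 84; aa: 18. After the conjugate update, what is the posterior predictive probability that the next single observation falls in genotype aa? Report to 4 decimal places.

The Dirichlet prior is conjugate to the Multinomial likelihood: each posterior αⱼ = prior αⱼ + observed count nⱼ.
Posterior concentration: (51.0, 85.0, 19.0), total = 155.0.
P(next = aa | data) = α_{aa}/Σα = 0.1226.

0.1226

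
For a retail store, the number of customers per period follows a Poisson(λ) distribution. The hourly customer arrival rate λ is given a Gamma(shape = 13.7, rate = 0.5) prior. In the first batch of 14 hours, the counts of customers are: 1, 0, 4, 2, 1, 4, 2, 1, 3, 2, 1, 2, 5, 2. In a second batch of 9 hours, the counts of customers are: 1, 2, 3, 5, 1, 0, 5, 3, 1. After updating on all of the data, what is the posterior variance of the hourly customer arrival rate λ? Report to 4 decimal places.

0.1172

With a Gamma(shape α, rate β) prior, the Poisson likelihood is conjugate: the posterior is Gamma(α + ΣXᵢ, β + n).
Batch 1: sum of counts S = 30 over n = 14 hours.
After batch 1: Gamma(α+S, β+n) = Gamma(13.7+30, 0.5+14) = Gamma(43.7, 14.5).
Batch 2: sum of counts S = 21 over n = 9 hours.
After batch 2: Gamma(α+S, β+n) = Gamma(43.7+21, 14.5+9) = Gamma(64.7, 23.5).
Var = α/β² = 64.7/23.5² = 0.1172.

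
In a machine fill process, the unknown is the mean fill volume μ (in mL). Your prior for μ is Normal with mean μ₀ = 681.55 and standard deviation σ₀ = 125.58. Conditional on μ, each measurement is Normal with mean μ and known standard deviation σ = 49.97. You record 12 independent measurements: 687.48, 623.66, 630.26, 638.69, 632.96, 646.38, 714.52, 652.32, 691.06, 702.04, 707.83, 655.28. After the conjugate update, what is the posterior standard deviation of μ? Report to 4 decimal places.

14.3309

For Normal data with known variance σ², a Normal(μ₀, σ₀²) prior on μ is conjugate. Posterior precision = 1/σ₀² + n/σ²; posterior mean is the precision-weighted average of μ₀ and x̄.
σ₀² = 125.58² = 15770.3364, σ² = 49.97² = 2497.0009; σ² + n·σ₀² = 2497.0009 + 12·15770.3364 = 191741.0377.
Posterior precision = 1/σ₀² + n/σ² = 1/15770.3364 + 12/2497.0009 = (σ² + n·σ₀²)/(σ₀²σ²) = 191741.0377/(15770.3364·2497.0009); posterior variance σₙ² = σ₀²σ²/(σ² + n·σ₀²) = 15770.3364·2497.0009/191741.0377 = 205.373584.
Posterior SD = √σₙ² = √(15770.3364·2497.0009/191741.0377) = 14.3309.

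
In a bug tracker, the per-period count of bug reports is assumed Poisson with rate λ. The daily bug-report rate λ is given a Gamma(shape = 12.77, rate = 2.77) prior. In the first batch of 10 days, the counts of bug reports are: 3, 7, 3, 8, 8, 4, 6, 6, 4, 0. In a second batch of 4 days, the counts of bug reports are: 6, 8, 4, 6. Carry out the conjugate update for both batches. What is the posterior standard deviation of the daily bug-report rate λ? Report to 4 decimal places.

0.5522

With a Gamma(shape α, rate β) prior, the Poisson likelihood is conjugate: the posterior is Gamma(α + ΣXᵢ, β + n).
Batch 1: sum of counts S = 49 over n = 10 days.
After batch 1: Gamma(α+S, β+n) = Gamma(12.77+49, 2.77+10) = Gamma(61.77, 12.77).
Batch 2: sum of counts S = 24 over n = 4 days.
After batch 2: Gamma(α+S, β+n) = Gamma(61.77+24, 12.77+4) = Gamma(85.77, 16.77).
SD = √α/β = √85.77/16.77 = 0.5522.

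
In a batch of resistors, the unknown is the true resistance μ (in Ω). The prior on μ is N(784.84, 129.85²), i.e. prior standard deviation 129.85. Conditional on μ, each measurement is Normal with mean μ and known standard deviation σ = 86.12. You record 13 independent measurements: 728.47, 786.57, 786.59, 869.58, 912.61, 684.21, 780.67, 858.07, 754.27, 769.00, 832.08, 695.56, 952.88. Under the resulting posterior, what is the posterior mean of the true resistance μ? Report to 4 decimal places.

For Normal data with known variance σ², a Normal(μ₀, σ₀²) prior on μ is conjugate. Posterior precision = 1/σ₀² + n/σ²; posterior mean is the precision-weighted average of μ₀ and x̄.
Σxᵢ = 728.47 + 786.57 + 786.59 + 869.58 + 912.61 + 684.21 + 780.67 + 858.07 + 754.27 + 769.00 + 832.08 + 695.56 + 952.88 = 10410.56, so n·x̄ = 10410.56.
σ₀² = 129.85² = 16861.0225, σ² = 86.12² = 7416.6544; σ² + n·σ₀² = 7416.6544 + 13·16861.0225 = 226609.9469.
Posterior mean = (μ₀/σ₀² + n·x̄/σ²)/(1/σ₀² + n/σ²) = (σ²·μ₀ + σ₀²·n·x̄)/(σ² + n·σ₀²) = (7416.6544·784.84 + 16861.0225·10410.56)/226609.9469 = 181353573.436896/226609.9469 = 800.2896.

800.2896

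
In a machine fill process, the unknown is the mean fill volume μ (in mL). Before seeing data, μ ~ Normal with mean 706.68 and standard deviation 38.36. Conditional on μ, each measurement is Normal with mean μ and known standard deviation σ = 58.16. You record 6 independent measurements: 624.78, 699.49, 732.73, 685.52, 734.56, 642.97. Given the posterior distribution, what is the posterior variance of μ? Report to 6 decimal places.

For Normal data with known variance σ², a Normal(μ₀, σ₀²) prior on μ is conjugate. Posterior precision = 1/σ₀² + n/σ²; posterior mean is the precision-weighted average of μ₀ and x̄.
σ₀² = 38.36² = 1471.4896, σ² = 58.16² = 3382.5856; σ² + n·σ₀² = 3382.5856 + 6·1471.4896 = 12211.5232.
Posterior precision = 1/σ₀² + n/σ² = 1/1471.4896 + 6/3382.5856 = (σ² + n·σ₀²)/(σ₀²σ²) = 12211.5232/(1471.4896·3382.5856); posterior variance σₙ² = σ₀²σ²/(σ² + n·σ₀²) = 1471.4896·3382.5856/12211.5232 = 407.601857.

407.601857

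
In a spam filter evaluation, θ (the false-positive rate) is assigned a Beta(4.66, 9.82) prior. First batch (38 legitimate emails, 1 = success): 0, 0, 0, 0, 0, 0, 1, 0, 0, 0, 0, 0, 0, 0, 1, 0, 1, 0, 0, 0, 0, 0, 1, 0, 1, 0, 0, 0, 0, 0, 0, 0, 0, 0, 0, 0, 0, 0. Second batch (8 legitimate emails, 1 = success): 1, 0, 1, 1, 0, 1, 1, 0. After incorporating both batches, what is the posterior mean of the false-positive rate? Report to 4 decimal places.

0.2424

The Beta prior is conjugate to a Binomial/Bernoulli likelihood; the update adds successes to α and failures to β.
After batch 1: Beta(4.66+5, 9.82+33) = Beta(9.66, 42.82).
After batch 2: Beta(9.66+5, 42.82+3) = Beta(14.66, 45.82).
Posterior mean = α/(α+β) = 14.66/60.48 = 0.2424.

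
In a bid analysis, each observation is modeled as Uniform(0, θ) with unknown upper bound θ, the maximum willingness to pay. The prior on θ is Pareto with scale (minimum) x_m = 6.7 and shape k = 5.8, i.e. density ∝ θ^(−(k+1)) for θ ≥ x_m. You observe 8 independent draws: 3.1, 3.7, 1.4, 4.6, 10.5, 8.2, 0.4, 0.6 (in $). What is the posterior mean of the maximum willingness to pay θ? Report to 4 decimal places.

11.3203

A Pareto(scale x_m, shape k) prior on the upper bound θ of Uniform(0, θ) is conjugate: posterior is Pareto(max(x_m, max xᵢ), k + n).
Sample maximum = 10.5; prior scale x_m = 6.7 → posterior scale = max = 10.5.
Posterior shape = 5.8 + 8 = 13.8.
E[θ|data] = k·x_m/(k−1) = 13.8·10.5/12.8 = 11.3203.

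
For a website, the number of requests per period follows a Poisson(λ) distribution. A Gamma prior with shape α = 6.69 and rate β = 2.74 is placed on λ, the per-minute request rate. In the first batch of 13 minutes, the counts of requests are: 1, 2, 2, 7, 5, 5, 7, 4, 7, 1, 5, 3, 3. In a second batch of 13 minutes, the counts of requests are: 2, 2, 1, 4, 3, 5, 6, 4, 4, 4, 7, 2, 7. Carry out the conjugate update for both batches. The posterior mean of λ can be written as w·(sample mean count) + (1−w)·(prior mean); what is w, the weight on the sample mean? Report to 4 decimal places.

With a Gamma(shape α, rate β) prior, the Poisson likelihood is conjugate: the posterior is Gamma(α + ΣXᵢ, β + n).
Total number of minutes: n = 13 + 13 = 26.
Posterior mean = (α₀+S)/(β₀+n) = [n/(β₀+n)]·(S/n) + [β₀/(β₀+n)]·(α₀/β₀), so only n and β₀ enter the weight.
Weight on data w = n/(β₀+n) = 26/(2.74+26) = 26/28.74 = 0.9047.

0.9047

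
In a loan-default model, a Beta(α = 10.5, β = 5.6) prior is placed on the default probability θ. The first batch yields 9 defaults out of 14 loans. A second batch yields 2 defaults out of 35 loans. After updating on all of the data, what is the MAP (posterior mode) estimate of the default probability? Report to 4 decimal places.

The Beta prior is conjugate to a Binomial/Bernoulli likelihood; the update adds successes to α and failures to β.
After batch 1: Beta(10.5+9, 5.6+5) = Beta(19.5, 10.6).
After batch 2: Beta(19.5+2, 10.6+33) = Beta(21.5, 43.6).
Mode of Beta(a,b) for a,b>1 is (a−1)/(a+b−2) = 20.5/63.1 = 0.3249.

0.3249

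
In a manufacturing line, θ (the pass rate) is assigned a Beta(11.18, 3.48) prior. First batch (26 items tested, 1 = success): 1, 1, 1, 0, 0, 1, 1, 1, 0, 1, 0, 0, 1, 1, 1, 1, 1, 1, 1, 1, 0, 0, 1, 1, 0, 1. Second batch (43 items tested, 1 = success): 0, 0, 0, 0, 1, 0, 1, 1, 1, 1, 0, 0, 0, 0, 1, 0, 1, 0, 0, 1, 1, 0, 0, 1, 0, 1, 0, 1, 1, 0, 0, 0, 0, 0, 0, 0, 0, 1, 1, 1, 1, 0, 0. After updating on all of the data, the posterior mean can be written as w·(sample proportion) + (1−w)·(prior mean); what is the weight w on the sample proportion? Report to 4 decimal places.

The Beta prior is conjugate to a Binomial/Bernoulli likelihood; the update adds successes to α and failures to β.
Total number of items tested: n = 26 + 43 = 69.
Posterior mean = (α₀+k)/(α₀+β₀+n) = [n/(α₀+β₀+n)]·(k/n) + [(α₀+β₀)/(α₀+β₀+n)]·α₀/(α₀+β₀), so only n and the prior enter the weight.
The weight on the data is w = n/(α₀+β₀+n) = 69/(11.18+3.48+69) = 69/83.66 = 0.8248.

0.8248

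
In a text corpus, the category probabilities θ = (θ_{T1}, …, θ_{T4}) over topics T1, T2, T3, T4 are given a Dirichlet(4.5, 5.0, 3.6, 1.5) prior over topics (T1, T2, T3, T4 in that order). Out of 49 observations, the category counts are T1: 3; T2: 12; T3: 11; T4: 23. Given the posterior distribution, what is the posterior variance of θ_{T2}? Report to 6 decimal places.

0.003032

The Dirichlet prior is conjugate to the Multinomial likelihood: each posterior αⱼ = prior αⱼ + observed count nⱼ.
Posterior concentration: (7.5, 17.0, 14.6, 24.5), total = 63.6.
Var[θ_j] = α_j(Σα−α_j)/((Σα)²(Σα+1)) = 17.0·46.6/(63.6²·64.6) = 0.003032.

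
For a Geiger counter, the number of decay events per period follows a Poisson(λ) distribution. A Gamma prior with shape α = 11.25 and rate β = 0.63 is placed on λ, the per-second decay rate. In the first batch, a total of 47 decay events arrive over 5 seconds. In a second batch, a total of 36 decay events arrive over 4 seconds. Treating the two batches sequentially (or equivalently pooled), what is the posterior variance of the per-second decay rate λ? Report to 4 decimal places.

1.0163

With a Gamma(shape α, rate β) prior, the Poisson likelihood is conjugate: the posterior is Gamma(α + ΣXᵢ, β + n).
After batch 1: Gamma(α+S, β+n) = Gamma(11.25+47, 0.63+5) = Gamma(58.25, 5.63).
After batch 2: Gamma(α+S, β+n) = Gamma(58.25+36, 5.63+4) = Gamma(94.25, 9.63).
Var = α/β² = 94.25/9.63² = 1.0163.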